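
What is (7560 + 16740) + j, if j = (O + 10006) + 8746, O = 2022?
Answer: 45074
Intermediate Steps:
j = 20774 (j = (2022 + 10006) + 8746 = 12028 + 8746 = 20774)
(7560 + 16740) + j = (7560 + 16740) + 20774 = 24300 + 20774 = 45074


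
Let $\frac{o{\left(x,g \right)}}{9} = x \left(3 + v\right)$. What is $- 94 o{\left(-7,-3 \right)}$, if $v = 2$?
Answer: $29610$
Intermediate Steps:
$o{\left(x,g \right)} = 45 x$ ($o{\left(x,g \right)} = 9 x \left(3 + 2\right) = 9 x 5 = 9 \cdot 5 x = 45 x$)
$- 94 o{\left(-7,-3 \right)} = - 94 \cdot 45 \left(-7\right) = \left(-94\right) \left(-315\right) = 29610$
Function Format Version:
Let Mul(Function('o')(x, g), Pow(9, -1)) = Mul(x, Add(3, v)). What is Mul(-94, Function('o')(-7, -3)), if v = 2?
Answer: 29610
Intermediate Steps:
Function('o')(x, g) = Mul(45, x) (Function('o')(x, g) = Mul(9, Mul(x, Add(3, 2))) = Mul(9, Mul(x, 5)) = Mul(9, Mul(5, x)) = Mul(45, x))
Mul(-94, Function('o')(-7, -3)) = Mul(-94, Mul(45, -7)) = Mul(-94, -315) = 29610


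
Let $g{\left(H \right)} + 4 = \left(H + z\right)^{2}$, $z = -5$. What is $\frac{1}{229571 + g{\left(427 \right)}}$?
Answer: $\frac{1}{407651} \approx 2.4531 \cdot 10^{-6}$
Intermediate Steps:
$g{\left(H \right)} = -4 + \left(-5 + H\right)^{2}$ ($g{\left(H \right)} = -4 + \left(H - 5\right)^{2} = -4 + \left(-5 + H\right)^{2}$)
$\frac{1}{229571 + g{\left(427 \right)}} = \frac{1}{229571 - \left(4 - \left(-5 + 427\right)^{2}\right)} = \frac{1}{229571 - \left(4 - 422^{2}\right)} = \frac{1}{229571 + \left(-4 + 178084\right)} = \frac{1}{229571 + 178080} = \frac{1}{407651}$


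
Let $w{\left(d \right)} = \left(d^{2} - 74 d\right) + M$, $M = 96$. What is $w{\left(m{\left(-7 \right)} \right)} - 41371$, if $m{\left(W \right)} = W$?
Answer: $-40708$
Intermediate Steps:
$w{\left(d \right)} = 96 + d^{2} - 74 d$ ($w{\left(d \right)} = \left(d^{2} - 74 d\right) + 96 = 96 + d^{2} - 74 d$)
$w{\left(m{\left(-7 \right)} \right)} - 41371 = \left(96 + \left(-7\right)^{2} - -518\right) - 41371 = \left(96 + 49 + 518\right) - 41371 = 663 - 41371 = -40708$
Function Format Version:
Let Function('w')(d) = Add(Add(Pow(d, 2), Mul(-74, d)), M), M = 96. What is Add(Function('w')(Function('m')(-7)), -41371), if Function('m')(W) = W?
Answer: -40708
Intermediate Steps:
Function('w')(d) = Add(96, Pow(d, 2), Mul(-74, d)) (Function('w')(d) = Add(Add(Pow(d, 2), Mul(-74, d)), 96) = Add(96, Pow(d, 2), Mul(-74, d)))
Add(Function('w')(Function('m')(-7)), -41371) = Add(Add(96, Pow(-7, 2), Mul(-74, -7)), -41371) = Add(Add(96, 49, 518), -41371) = Add(663, -41371) = -40708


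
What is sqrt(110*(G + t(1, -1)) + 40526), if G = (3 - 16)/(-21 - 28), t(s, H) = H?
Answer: sqrt(1981814)/7 ≈ 201.11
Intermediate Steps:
G = 13/49 (G = -13/(-49) = -13*(-1/49) = 13/49 ≈ 0.26531)
sqrt(110*(G + t(1, -1)) + 40526) = sqrt(110*(13/49 - 1) + 40526) = sqrt(110*(-36/49) + 40526) = sqrt(-3960/49 + 40526) = sqrt(1981814/49) = sqrt(1981814)/7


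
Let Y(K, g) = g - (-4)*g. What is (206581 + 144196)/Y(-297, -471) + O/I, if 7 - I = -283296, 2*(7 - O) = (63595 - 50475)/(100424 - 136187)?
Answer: -394887732522222/2651145224455 ≈ -148.95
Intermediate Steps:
O = 256901/35763 (O = 7 - (63595 - 50475)/(2*(100424 - 136187)) = 7 - 6560/(-35763) = 7 - 6560*(-1)/35763 = 7 - ½*(-13120/35763) = 7 + 6560/35763 = 256901/35763 ≈ 7.1834)
I = 283303 (I = 7 - 1*(-283296) = 7 + 283296 = 283303)
Y(K, g) = 5*g (Y(K, g) = g + 4*g = 5*g)
(206581 + 144196)/Y(-297, -471) + O/I = (206581 + 144196)/((5*(-471))) + (256901/35763)/283303 = 350777/(-2355) + (256901/35763)*(1/283303) = 350777*(-1/2355) + 256901/10131765189 = -350777/2355 + 256901/10131765189 = -394887732522222/2651145224455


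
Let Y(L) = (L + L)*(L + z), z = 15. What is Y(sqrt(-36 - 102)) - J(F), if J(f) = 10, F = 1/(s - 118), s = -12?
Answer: -286 + 30*I*sqrt(138) ≈ -286.0 + 352.42*I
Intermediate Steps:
F = -1/130 (F = 1/(-12 - 118) = 1/(-130) = -1/130 ≈ -0.0076923)
Y(L) = 2*L*(15 + L) (Y(L) = (L + L)*(L + 15) = (2*L)*(15 + L) = 2*L*(15 + L))
Y(sqrt(-36 - 102)) - J(F) = 2*sqrt(-36 - 102)*(15 + sqrt(-36 - 102)) - 1*10 = 2*sqrt(-138)*(15 + sqrt(-138)) - 10 = 2*(I*sqrt(138))*(15 + I*sqrt(138)) - 10 = 2*I*sqrt(138)*(15 + I*sqrt(138)) - 10 = -10 + 2*I*sqrt(138)*(15 + I*sqrt(138))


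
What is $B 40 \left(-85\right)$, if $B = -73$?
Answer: $248200$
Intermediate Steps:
$B 40 \left(-85\right) = \left(-73\right) 40 \left(-85\right) = \left(-2920\right) \left(-85\right) = 248200$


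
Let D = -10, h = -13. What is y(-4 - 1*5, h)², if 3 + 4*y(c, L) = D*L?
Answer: 16129/16 ≈ 1008.1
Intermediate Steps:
y(c, L) = -¾ - 5*L/2 (y(c, L) = -¾ + (-10*L)/4 = -¾ - 5*L/2)
y(-4 - 1*5, h)² = (-¾ - 5/2*(-13))² = (-¾ + 65/2)² = (127/4)² = 16129/16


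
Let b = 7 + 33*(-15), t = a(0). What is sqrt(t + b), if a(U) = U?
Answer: 2*I*sqrt(122) ≈ 22.091*I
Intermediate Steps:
t = 0
b = -488 (b = 7 - 495 = -488)
sqrt(t + b) = sqrt(0 - 488) = sqrt(-488) = 2*I*sqrt(122)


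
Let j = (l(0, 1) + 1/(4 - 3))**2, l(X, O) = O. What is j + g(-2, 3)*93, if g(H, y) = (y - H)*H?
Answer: -926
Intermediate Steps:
g(H, y) = H*(y - H)
j = 4 (j = (1 + 1/(4 - 3))**2 = (1 + 1/1)**2 = (1 + 1)**2 = 2**2 = 4)
j + g(-2, 3)*93 = 4 - 2*(3 - 1*(-2))*93 = 4 - 2*(3 + 2)*93 = 4 - 2*5*93 = 4 - 10*93 = 4 - 930 = -926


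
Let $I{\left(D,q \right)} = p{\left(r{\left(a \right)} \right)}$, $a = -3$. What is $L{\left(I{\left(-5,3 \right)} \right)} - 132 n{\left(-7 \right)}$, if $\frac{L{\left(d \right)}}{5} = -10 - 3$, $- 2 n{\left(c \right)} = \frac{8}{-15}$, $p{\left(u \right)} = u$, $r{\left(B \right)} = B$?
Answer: $- \frac{501}{5} \approx -100.2$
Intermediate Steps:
$I{\left(D,q \right)} = -3$
$n{\left(c \right)} = \frac{4}{15}$ ($n{\left(c \right)} = - \frac{8 \frac{1}{-15}}{2} = - \frac{8 \left(- \frac{1}{15}\right)}{2} = \left(- \frac{1}{2}\right) \left(- \frac{8}{15}\right) = \frac{4}{15}$)
$L{\left(d \right)} = -65$ ($L{\left(d \right)} = 5 \left(-10 - 3\right) = 5 \left(-13\right) = -65$)
$L{\left(I{\left(-5,3 \right)} \right)} - 132 n{\left(-7 \right)} = -65 - \frac{176}{5} = - \frac{501}{5}$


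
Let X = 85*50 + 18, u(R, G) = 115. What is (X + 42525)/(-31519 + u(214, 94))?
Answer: -46793/31404 ≈ -1.4900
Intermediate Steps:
X = 4268 (X = 4250 + 18 = 4268)
(X + 42525)/(-31519 + u(214, 94)) = (4268 + 42525)/(-31519 + 115) = 46793/(-31404) = 46793*(-1/31404) = -46793/31404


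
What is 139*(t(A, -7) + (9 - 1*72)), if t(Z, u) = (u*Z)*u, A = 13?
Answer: 79786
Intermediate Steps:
t(Z, u) = Z*u**2 (t(Z, u) = (Z*u)*u = Z*u**2)
139*(t(A, -7) + (9 - 1*72)) = 139*(13*(-7)**2 + (9 - 1*72)) = 139*(13*49 + (9 - 72)) = 139*(637 - 63) = 139*574 = 79786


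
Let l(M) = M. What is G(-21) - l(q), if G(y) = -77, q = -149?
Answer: 72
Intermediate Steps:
G(-21) - l(q) = -77 - 1*(-149) = -77 + 149 = 72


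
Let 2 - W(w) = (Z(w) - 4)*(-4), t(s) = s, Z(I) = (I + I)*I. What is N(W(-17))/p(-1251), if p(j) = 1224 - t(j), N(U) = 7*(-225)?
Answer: -7/11 ≈ -0.63636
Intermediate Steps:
Z(I) = 2*I**2 (Z(I) = (2*I)*I = 2*I**2)
W(w) = -14 + 8*w**2 (W(w) = 2 - (2*w**2 - 4)*(-4) = 2 - (-4 + 2*w**2)*(-4) = 2 - (16 - 8*w**2) = 2 + (-16 + 8*w**2) = -14 + 8*w**2)
N(U) = -1575
p(j) = 1224 - j
N(W(-17))/p(-1251) = -1575/(1224 - 1*(-1251)) = -1575/(1224 + 1251) = -1575/2475 = -1575*1/2475 = -7/11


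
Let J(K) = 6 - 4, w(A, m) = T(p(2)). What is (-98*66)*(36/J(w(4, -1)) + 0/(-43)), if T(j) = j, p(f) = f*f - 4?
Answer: -116424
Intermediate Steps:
p(f) = -4 + f² (p(f) = f² - 4 = -4 + f²)
w(A, m) = 0 (w(A, m) = -4 + 2² = -4 + 4 = 0)
J(K) = 2
(-98*66)*(36/J(w(4, -1)) + 0/(-43)) = (-98*66)*(36/2 + 0/(-43)) = -6468*(36*(½) + 0*(-1/43)) = -6468*(18 + 0) = -6468*18 = -116424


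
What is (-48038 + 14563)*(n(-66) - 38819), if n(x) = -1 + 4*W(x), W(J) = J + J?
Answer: 1317174300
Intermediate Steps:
W(J) = 2*J
n(x) = -1 + 8*x (n(x) = -1 + 4*(2*x) = -1 + 8*x)
(-48038 + 14563)*(n(-66) - 38819) = (-48038 + 14563)*((-1 + 8*(-66)) - 38819) = -33475*((-1 - 528) - 38819) = -33475*(-529 - 38819) = -33475*(-39348) = 1317174300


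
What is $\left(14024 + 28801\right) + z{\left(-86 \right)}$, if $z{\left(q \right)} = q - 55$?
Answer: $42684$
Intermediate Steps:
$z{\left(q \right)} = -55 + q$
$\left(14024 + 28801\right) + z{\left(-86 \right)} = \left(14024 + 28801\right) - 141 = 42825 - 141 = 42684$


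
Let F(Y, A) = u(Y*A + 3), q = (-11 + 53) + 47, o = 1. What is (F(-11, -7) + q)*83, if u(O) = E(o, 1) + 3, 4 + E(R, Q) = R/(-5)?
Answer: 36437/5 ≈ 7287.4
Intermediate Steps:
E(R, Q) = -4 - R/5 (E(R, Q) = -4 + R/(-5) = -4 + R*(-⅕) = -4 - R/5)
q = 89 (q = 42 + 47 = 89)
u(O) = -6/5 (u(O) = (-4 - ⅕*1) + 3 = (-4 - ⅕) + 3 = -21/5 + 3 = -6/5)
F(Y, A) = -6/5
(F(-11, -7) + q)*83 = (-6/5 + 89)*83 = (439/5)*83 = 36437/5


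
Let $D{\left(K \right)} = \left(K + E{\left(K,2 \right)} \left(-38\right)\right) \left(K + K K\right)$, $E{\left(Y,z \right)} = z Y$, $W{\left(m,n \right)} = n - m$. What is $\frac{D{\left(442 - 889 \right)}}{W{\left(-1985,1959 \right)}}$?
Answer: $\frac{3341805525}{1972} \approx 1.6946 \cdot 10^{6}$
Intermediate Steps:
$E{\left(Y,z \right)} = Y z$
$D{\left(K \right)} = - 75 K \left(K + K^{2}\right)$ ($D{\left(K \right)} = \left(K + K 2 \left(-38\right)\right) \left(K + K K\right) = \left(K + 2 K \left(-38\right)\right) \left(K + K^{2}\right) = \left(K - 76 K\right) \left(K + K^{2}\right) = - 75 K \left(K + K^{2}\right)$)
$\frac{D{\left(442 - 889 \right)}}{W{\left(-1985,1959 \right)}} = \frac{75 \left(442 - 889\right)^{2} \left(-1 - \left(442 - 889\right)\right)}{1959 - -1985} = \frac{75 \left(442 - 889\right)^{2} \left(-1 - \left(442 - 889\right)\right)}{1959 + 1985} = \frac{75 \left(-447\right)^{2} \left(-1 - -447\right)}{3944} = 75 \cdot 199809 \left(-1 + 447\right) \frac{1}{3944} = 75 \cdot 199809 \cdot 446 \cdot \frac{1}{3944} = 6683611050 \cdot \frac{1}{3944} = \frac{3341805525}{1972}$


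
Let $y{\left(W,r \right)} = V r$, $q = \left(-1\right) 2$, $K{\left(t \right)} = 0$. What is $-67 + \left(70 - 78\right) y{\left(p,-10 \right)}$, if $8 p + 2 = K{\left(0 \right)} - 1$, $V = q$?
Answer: $-227$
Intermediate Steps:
$q = -2$
$V = -2$
$p = - \frac{3}{8}$ ($p = - \frac{1}{4} + \frac{0 - 1}{8} = - \frac{1}{4} + \frac{1}{8} \left(-1\right) = - \frac{1}{4} - \frac{1}{8} = - \frac{3}{8} \approx -0.375$)
$y{\left(W,r \right)} = - 2 r$
$-67 + \left(70 - 78\right) y{\left(p,-10 \right)} = -67 + \left(70 - 78\right) \left(\left(-2\right) \left(-10\right)\right) = -67 + \left(70 - 78\right) 20 = -67 - 160 = -227$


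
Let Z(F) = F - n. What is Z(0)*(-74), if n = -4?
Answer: -296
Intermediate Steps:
Z(F) = 4 + F (Z(F) = F - 1*(-4) = F + 4 = 4 + F)
Z(0)*(-74) = (4 + 0)*(-74) = 4*(-74) = -296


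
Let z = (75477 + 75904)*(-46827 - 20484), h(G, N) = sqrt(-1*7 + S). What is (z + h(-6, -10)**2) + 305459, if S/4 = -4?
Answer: -10189301055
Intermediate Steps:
S = -16 (S = 4*(-4) = -16)
h(G, N) = I*sqrt(23) (h(G, N) = sqrt(-1*7 - 16) = sqrt(-7 - 16) = sqrt(-23) = I*sqrt(23))
z = -10189606491 (z = 151381*(-67311) = -10189606491)
(z + h(-6, -10)**2) + 305459 = (-10189606491 + (I*sqrt(23))**2) + 305459 = (-10189606491 - 23) + 305459 = -10189606514 + 305459 = -10189301055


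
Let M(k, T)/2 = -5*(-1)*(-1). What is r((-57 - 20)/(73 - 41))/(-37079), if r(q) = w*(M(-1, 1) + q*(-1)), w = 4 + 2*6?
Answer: 243/74158 ≈ 0.0032768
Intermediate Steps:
M(k, T) = -10 (M(k, T) = 2*(-5*(-1)*(-1)) = 2*(5*(-1)) = 2*(-5) = -10)
w = 16 (w = 4 + 12 = 16)
r(q) = -160 - 16*q (r(q) = 16*(-10 + q*(-1)) = 16*(-10 - q) = -160 - 16*q)
r((-57 - 20)/(73 - 41))/(-37079) = (-160 - 16*(-57 - 20)/(73 - 41))/(-37079) = (-160 - (-1232)/32)*(-1/37079) = (-160 - 16*(-77/32))*(-1/37079) = (-160 + 77/2)*(-1/37079) = -243/2*(-1/37079) = 243/74158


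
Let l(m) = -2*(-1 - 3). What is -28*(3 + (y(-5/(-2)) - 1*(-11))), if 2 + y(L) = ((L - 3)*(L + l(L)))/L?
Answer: -1386/5 ≈ -277.20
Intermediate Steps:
l(m) = 8 (l(m) = -2*(-4) = 8)
y(L) = -2 + (-3 + L)*(8 + L)/L (y(L) = -2 + ((L - 3)*(L + 8))/L = -2 + ((-3 + L)*(8 + L))/L = -2 + (-3 + L)*(8 + L)/L)
-28*(3 + (y(-5/(-2)) - 1*(-11))) = -28*(3 + ((3 - 5/(-2) - 24/((-5/(-2)))) - 1*(-11))) = -28*(3 + ((3 - 5*(-½) - 24/((-5*(-½)))) + 11)) = -28*(3 + ((3 + 5/2 - 24/5/2) + 11)) = -28*(3 + ((3 + 5/2 - 24*⅖) + 11)) = -28*(3 + ((3 + 5/2 - 48/5) + 11)) = -28*(3 + (-41/10 + 11)) = -28*(3 + 69/10) = -28*99/10 = -1386/5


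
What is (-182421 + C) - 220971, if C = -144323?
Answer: -547715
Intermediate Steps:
(-182421 + C) - 220971 = (-182421 - 144323) - 220971 = -326744 - 220971 = -547715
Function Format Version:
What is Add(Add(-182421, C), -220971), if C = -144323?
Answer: -547715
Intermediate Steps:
Add(Add(-182421, C), -220971) = Add(Add(-182421, -144323), -220971) = Add(-326744, -220971) = -547715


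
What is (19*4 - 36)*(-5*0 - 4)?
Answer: -160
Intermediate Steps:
(19*4 - 36)*(-5*0 - 4) = (76 - 36)*(0 - 4) = 40*(-4) = -160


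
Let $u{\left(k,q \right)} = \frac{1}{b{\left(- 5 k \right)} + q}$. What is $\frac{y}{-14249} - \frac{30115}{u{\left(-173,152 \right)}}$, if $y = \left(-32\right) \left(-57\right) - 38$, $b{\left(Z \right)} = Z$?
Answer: $- \frac{436403483581}{14249} \approx -3.0627 \cdot 10^{7}$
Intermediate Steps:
$u{\left(k,q \right)} = \frac{1}{q - 5 k}$ ($u{\left(k,q \right)} = \frac{1}{- 5 k + q} = \frac{1}{q - 5 k}$)
$y = 1786$ ($y = 1824 - 38 = 1786$)
$\frac{y}{-14249} - \frac{30115}{u{\left(-173,152 \right)}} = \frac{1786}{-14249} - \frac{30115}{\frac{1}{152 - -865}} = 1786 \left(- \frac{1}{14249}\right) - \frac{30115}{\frac{1}{152 + 865}} = - \frac{1786}{14249} - \frac{30115}{\frac{1}{1017}} = - \frac{1786}{14249} - 30115 \frac{1}{\frac{1}{1017}} = - \frac{1786}{14249} - 30626955 = - \frac{436403483581}{14249}$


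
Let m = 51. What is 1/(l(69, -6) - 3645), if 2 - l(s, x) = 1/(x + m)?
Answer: -45/163936 ≈ -0.00027450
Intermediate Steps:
l(s, x) = 2 - 1/(51 + x) (l(s, x) = 2 - 1/(x + 51) = 2 - 1/(51 + x))
1/(l(69, -6) - 3645) = 1/((101 + 2*(-6))/(51 - 6) - 3645) = 1/((101 - 12)/45 - 3645) = 1/((1/45)*89 - 3645) = 1/(89/45 - 3645) = 1/(-163936/45) = -45/163936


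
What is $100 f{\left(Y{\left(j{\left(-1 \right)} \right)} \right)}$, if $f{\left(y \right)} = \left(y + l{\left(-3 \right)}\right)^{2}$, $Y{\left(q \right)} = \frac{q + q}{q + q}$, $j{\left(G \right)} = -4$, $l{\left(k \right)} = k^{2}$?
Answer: $10000$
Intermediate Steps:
$Y{\left(q \right)} = 1$ ($Y{\left(q \right)} = \frac{2 q}{2 q} = 2 q \frac{1}{2 q} = 1$)
$f{\left(y \right)} = \left(9 + y\right)^{2}$ ($f{\left(y \right)} = \left(y + \left(-3\right)^{2}\right)^{2} = \left(y + 9\right)^{2} = \left(9 + y\right)^{2}$)
$100 f{\left(Y{\left(j{\left(-1 \right)} \right)} \right)} = 100 \left(9 + 1\right)^{2} = 100 \cdot 10^{2} = 100 \cdot 100 = 10000$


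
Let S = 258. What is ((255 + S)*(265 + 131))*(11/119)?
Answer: 2234628/119 ≈ 18778.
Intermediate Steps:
((255 + S)*(265 + 131))*(11/119) = ((255 + 258)*(265 + 131))*(11/119) = (513*396)*(11*(1/119)) = 203148*(11/119) = 2234628/119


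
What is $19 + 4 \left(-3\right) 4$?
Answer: $-29$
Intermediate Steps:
$19 + 4 \left(-3\right) 4 = 19 - 48 = -29$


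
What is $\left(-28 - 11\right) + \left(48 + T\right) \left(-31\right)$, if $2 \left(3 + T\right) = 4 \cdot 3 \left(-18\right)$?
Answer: $1914$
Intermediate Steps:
$T = -111$ ($T = -3 + \frac{4 \cdot 3 \left(-18\right)}{2} = -3 + \frac{12 \left(-18\right)}{2} = -3 + \frac{1}{2} \left(-216\right) = -3 - 108 = -111$)
$\left(-28 - 11\right) + \left(48 + T\right) \left(-31\right) = \left(-28 - 11\right) + \left(48 - 111\right) \left(-31\right) = -39 - -1953 = -39 + 1953 = 1914$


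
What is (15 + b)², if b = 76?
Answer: 8281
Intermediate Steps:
(15 + b)² = (15 + 76)² = 91² = 8281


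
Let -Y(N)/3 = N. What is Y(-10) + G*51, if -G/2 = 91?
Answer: -9252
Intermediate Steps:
G = -182 (G = -2*91 = -182)
Y(N) = -3*N
Y(-10) + G*51 = -3*(-10) - 182*51 = 30 - 9282 = -9252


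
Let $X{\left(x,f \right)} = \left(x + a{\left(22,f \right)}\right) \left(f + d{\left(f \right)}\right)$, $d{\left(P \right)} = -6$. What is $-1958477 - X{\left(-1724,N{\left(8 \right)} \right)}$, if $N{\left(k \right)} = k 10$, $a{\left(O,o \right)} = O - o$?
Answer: $-1826609$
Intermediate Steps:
$N{\left(k \right)} = 10 k$
$X{\left(x,f \right)} = \left(-6 + f\right) \left(22 + x - f\right)$ ($X{\left(x,f \right)} = \left(x - \left(-22 + f\right)\right) \left(f - 6\right) = \left(22 + x - f\right) \left(-6 + f\right) = \left(-6 + f\right) \left(22 + x - f\right)$)
$-1958477 - X{\left(-1724,N{\left(8 \right)} \right)} = -1958477 - \left(-132 - \left(10 \cdot 8\right)^{2} - -10344 + 28 \cdot 10 \cdot 8 + 10 \cdot 8 \left(-1724\right)\right) = -1958477 - \left(-132 - 80^{2} + 10344 + 28 \cdot 80 + 80 \left(-1724\right)\right) = -1958477 - \left(-132 - 6400 + 10344 + 2240 - 137920\right) = -1958477 - -131868 = -1958477 + 131868 = -1826609$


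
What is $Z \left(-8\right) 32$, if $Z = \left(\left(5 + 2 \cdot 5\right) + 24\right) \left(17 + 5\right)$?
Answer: $-219648$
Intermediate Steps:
$Z = 858$ ($Z = \left(\left(5 + 10\right) + 24\right) 22 = \left(15 + 24\right) 22 = 39 \cdot 22 = 858$)
$Z \left(-8\right) 32 = 858 \left(-8\right) 32 = \left(-6864\right) 32 = -219648$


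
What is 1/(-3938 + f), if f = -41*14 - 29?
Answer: -1/4541 ≈ -0.00022022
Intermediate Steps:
f = -603 (f = -574 - 29 = -603)
1/(-3938 + f) = 1/(-3938 - 603) = 1/(-4541) = -1/4541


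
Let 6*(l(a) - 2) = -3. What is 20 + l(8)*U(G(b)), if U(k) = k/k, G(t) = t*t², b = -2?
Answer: 43/2 ≈ 21.500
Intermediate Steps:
l(a) = 3/2 (l(a) = 2 + (⅙)*(-3) = 2 - ½ = 3/2)
G(t) = t³
U(k) = 1
20 + l(8)*U(G(b)) = 20 + (3/2)*1 = 20 + 3/2 = 43/2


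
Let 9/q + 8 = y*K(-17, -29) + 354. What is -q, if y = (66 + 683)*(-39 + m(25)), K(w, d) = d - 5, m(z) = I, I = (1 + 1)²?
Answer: -9/891656 ≈ -1.0094e-5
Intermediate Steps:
I = 4 (I = 2² = 4)
m(z) = 4
K(w, d) = -5 + d
y = -26215 (y = (66 + 683)*(-39 + 4) = 749*(-35) = -26215)
q = 9/891656 (q = 9/(-8 + (-26215*(-5 - 29) + 354)) = 9/(-8 + (-26215*(-34) + 354)) = 9/(-8 + (891310 + 354)) = 9/(-8 + 891664) = 9/891656 ≈ 1.0094e-5)
-q = -1*9/891656 = -9/891656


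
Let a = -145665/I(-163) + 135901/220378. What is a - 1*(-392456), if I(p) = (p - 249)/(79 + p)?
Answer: 8234218250937/22698934 ≈ 3.6276e+5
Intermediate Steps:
I(p) = (-249 + p)/(79 + p)
a = -674114590967/22698934 (a = -145665*(79 - 163)/(-249 - 163) + 135901/220378 = -145665/(-412/(-84)) + 135901*(1/220378) = -145665/((-1/84*(-412))) + 135901/220378 = -145665/103/21 + 135901/220378 = -145665*21/103 + 135901/220378 = -3058965/103 + 135901/220378 = -674114590967/22698934 ≈ -29698.)
a - 1*(-392456) = -674114590967/22698934 - 1*(-392456) = -674114590967/22698934 + 392456 = 8234218250937/22698934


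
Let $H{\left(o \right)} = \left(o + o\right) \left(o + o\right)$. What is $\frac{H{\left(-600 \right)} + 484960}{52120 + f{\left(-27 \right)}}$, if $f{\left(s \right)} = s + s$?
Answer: $\frac{962480}{26033} \approx 36.972$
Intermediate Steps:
$H{\left(o \right)} = 4 o^{2}$ ($H{\left(o \right)} = 2 o 2 o = 4 o^{2}$)
$f{\left(s \right)} = 2 s$
$\frac{H{\left(-600 \right)} + 484960}{52120 + f{\left(-27 \right)}} = \frac{4 \left(-600\right)^{2} + 484960}{52120 + 2 \left(-27\right)} = \frac{4 \cdot 360000 + 484960}{52120 - 54} = \frac{1440000 + 484960}{52066} = 1924960 \cdot \frac{1}{52066} = \frac{962480}{26033}$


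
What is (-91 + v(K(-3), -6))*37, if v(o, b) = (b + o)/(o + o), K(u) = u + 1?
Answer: -3293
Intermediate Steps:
K(u) = 1 + u
v(o, b) = (b + o)/(2*o) (v(o, b) = (b + o)/((2*o)) = (b + o)*(1/(2*o)) = (b + o)/(2*o))
(-91 + v(K(-3), -6))*37 = (-91 + (-6 + (1 - 3))/(2*(1 - 3)))*37 = (-91 + (½)*(-6 - 2)/(-2))*37 = (-91 + (½)*(-½)*(-8))*37 = (-91 + 2)*37 = -89*37 = -3293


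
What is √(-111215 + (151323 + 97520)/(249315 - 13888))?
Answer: I*√6164129806708774/235427 ≈ 333.49*I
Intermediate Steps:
√(-111215 + (151323 + 97520)/(249315 - 13888)) = √(-111215 + 248843/235427) = √(-26182764962/235427) = I*√6164129806708774/235427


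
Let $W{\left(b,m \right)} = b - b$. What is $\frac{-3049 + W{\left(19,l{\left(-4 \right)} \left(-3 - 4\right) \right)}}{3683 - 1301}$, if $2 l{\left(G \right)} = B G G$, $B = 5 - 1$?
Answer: $- \frac{3049}{2382} \approx -1.28$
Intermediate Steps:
$B = 4$ ($B = 5 - 1 = 4$)
$l{\left(G \right)} = 2 G^{2}$ ($l{\left(G \right)} = \frac{4 G G}{2} = \frac{4 G^{2}}{2} = 2 G^{2}$)
$W{\left(b,m \right)} = 0$
$\frac{-3049 + W{\left(19,l{\left(-4 \right)} \left(-3 - 4\right) \right)}}{3683 - 1301} = \frac{-3049 + 0}{3683 - 1301} = - \frac{3049}{2382}$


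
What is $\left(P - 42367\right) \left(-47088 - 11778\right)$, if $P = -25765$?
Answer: $4010658312$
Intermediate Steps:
$\left(P - 42367\right) \left(-47088 - 11778\right) = \left(-25765 - 42367\right) \left(-47088 - 11778\right) = \left(-68132\right) \left(-58866\right) = 4010658312$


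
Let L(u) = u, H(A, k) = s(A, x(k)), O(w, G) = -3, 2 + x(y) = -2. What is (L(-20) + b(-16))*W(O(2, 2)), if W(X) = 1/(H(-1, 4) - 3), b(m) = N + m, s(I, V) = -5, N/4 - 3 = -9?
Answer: 15/2 ≈ 7.5000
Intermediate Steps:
N = -24 (N = 12 + 4*(-9) = 12 - 36 = -24)
x(y) = -4 (x(y) = -2 - 2 = -4)
H(A, k) = -5
b(m) = -24 + m
W(X) = -⅛ (W(X) = 1/(-5 - 3) = 1/(-8) = -⅛)
(L(-20) + b(-16))*W(O(2, 2)) = (-20 + (-24 - 16))*(-⅛) = (-20 - 40)*(-⅛) = -60*(-⅛) = 15/2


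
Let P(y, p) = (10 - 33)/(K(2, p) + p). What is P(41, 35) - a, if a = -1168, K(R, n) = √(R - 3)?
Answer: 1431163/1226 + 23*I/1226 ≈ 1167.3 + 0.01876*I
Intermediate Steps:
K(R, n) = √(-3 + R)
P(y, p) = -23/(I + p) (P(y, p) = (10 - 33)/(√(-3 + 2) + p) = -23/(√(-1) + p) = -23/(I + p))
P(41, 35) - a = -23/(I + 35) - 1*(-1168) = -23*(35 - I)/1226 + 1168 = 1168 - 23*(35 - I)/1226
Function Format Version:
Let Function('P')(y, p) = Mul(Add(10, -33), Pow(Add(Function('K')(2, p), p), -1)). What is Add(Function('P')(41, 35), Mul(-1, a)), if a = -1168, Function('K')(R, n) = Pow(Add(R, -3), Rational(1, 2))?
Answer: Add(Rational(1431163, 1226), Mul(Rational(23, 1226), I)) ≈ Add(1167.3, Mul(0.018760, I))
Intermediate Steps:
Function('K')(R, n) = Pow(Add(-3, R), Rational(1, 2))
Function('P')(y, p) = Mul(-23, Pow(Add(I, p), -1)) (Function('P')(y, p) = Mul(Add(10, -33), Pow(Add(Pow(Add(-3, 2), Rational(1, 2)), p), -1)) = Mul(-23, Pow(Add(Pow(-1, Rational(1, 2)), p), -1)) = Mul(-23, Pow(Add(I, p), -1)))
Add(Function('P')(41, 35), Mul(-1, a)) = Add(Mul(-23, Pow(Add(I, 35), -1)), Mul(-1, -1168)) = Add(Mul(-23, Pow(Add(35, I), -1)), 1168) = Add(Mul(-23, Mul(Rational(1, 1226), Add(35, Mul(-1, I)))), 1168) = Add(Mul(Rational(-23, 1226), Add(35, Mul(-1, I))), 1168) = Add(1168, Mul(Rational(-23, 1226), Add(35, Mul(-1, I))))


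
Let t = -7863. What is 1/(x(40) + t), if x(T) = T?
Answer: -1/7823 ≈ -0.00012783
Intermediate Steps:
1/(x(40) + t) = 1/(40 - 7863) = 1/(-7823) = -1/7823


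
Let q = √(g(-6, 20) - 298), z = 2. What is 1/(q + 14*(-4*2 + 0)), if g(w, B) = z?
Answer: -14/1605 - I*√74/6420 ≈ -0.0087227 - 0.0013399*I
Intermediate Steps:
g(w, B) = 2
q = 2*I*√74 (q = √(2 - 298) = √(-296) = 2*I*√74 ≈ 17.205*I)
1/(q + 14*(-4*2 + 0)) = 1/(2*I*√74 + 14*(-4*2 + 0)) = 1/(2*I*√74 + 14*(-8 + 0)) = 1/(2*I*√74 + 14*(-8)) = 1/(2*I*√74 - 112) = 1/(-112 + 2*I*√74)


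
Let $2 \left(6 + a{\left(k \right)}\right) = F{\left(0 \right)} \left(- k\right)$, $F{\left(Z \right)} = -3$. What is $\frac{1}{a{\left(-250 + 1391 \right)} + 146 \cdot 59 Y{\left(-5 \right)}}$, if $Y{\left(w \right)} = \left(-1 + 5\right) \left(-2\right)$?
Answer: $- \frac{2}{134413} \approx -1.488 \cdot 10^{-5}$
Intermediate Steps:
$Y{\left(w \right)} = -8$ ($Y{\left(w \right)} = 4 \left(-2\right) = -8$)
$a{\left(k \right)} = -6 + \frac{3 k}{2}$ ($a{\left(k \right)} = -6 + \frac{\left(-3\right) \left(- k\right)}{2} = -6 + \frac{3 k}{2}$)
$\frac{1}{a{\left(-250 + 1391 \right)} + 146 \cdot 59 Y{\left(-5 \right)}} = \frac{1}{\left(-6 + \frac{3 \left(-250 + 1391\right)}{2}\right) + 146 \cdot 59 \left(-8\right)} = \frac{1}{\left(-6 + \frac{3}{2} \cdot 1141\right) + 8614 \left(-8\right)} = \frac{1}{\left(-6 + \frac{3423}{2}\right) - 68912} = \frac{1}{\frac{3411}{2} - 68912} = \frac{1}{- \frac{134413}{2}} = - \frac{2}{134413}$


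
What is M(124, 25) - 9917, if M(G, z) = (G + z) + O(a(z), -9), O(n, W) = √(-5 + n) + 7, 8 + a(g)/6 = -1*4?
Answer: -9761 + I*√77 ≈ -9761.0 + 8.775*I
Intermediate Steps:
a(g) = -72 (a(g) = -48 + 6*(-1*4) = -48 + 6*(-4) = -48 - 24 = -72)
O(n, W) = 7 + √(-5 + n)
M(G, z) = 7 + G + z + I*√77 (M(G, z) = (G + z) + (7 + √(-5 - 72)) = (G + z) + (7 + √(-77)) = (G + z) + (7 + I*√77) = 7 + G + z + I*√77)
M(124, 25) - 9917 = (7 + 124 + 25 + I*√77) - 9917 = (156 + I*√77) - 9917 = -9761 + I*√77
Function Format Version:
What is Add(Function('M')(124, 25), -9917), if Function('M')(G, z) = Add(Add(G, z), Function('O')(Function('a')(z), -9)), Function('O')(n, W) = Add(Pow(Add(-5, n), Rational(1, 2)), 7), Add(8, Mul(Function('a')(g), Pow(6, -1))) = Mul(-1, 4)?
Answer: Add(-9761, Mul(I, Pow(77, Rational(1, 2)))) ≈ Add(-9761.0, Mul(8.7750, I))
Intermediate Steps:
Function('a')(g) = -72 (Function('a')(g) = Add(-48, Mul(6, Mul(-1, 4))) = Add(-48, Mul(6, -4)) = Add(-48, -24) = -72)
Function('O')(n, W) = Add(7, Pow(Add(-5, n), Rational(1, 2)))
Function('M')(G, z) = Add(7, G, z, Mul(I, Pow(77, Rational(1, 2)))) (Function('M')(G, z) = Add(Add(G, z), Add(7, Pow(Add(-5, -72), Rational(1, 2)))) = Add(Add(G, z), Add(7, Pow(-77, Rational(1, 2)))) = Add(Add(G, z), Add(7, Mul(I, Pow(77, Rational(1, 2))))) = Add(7, G, z, Mul(I, Pow(77, Rational(1, 2)))))
Add(Function('M')(124, 25), -9917) = Add(Add(7, 124, 25, Mul(I, Pow(77, Rational(1, 2)))), -9917) = Add(Add(156, Mul(I, Pow(77, Rational(1, 2)))), -9917) = Add(-9761, Mul(I, Pow(77, Rational(1, 2))))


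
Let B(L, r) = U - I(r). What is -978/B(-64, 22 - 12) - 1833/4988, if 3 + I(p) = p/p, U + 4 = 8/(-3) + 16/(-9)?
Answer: 755139/4988 ≈ 151.39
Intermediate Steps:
U = -76/9 (U = -4 + (8/(-3) + 16/(-9)) = -4 + (8*(-⅓) + 16*(-⅑)) = -4 + (-8/3 - 16/9) = -4 - 40/9 = -76/9 ≈ -8.4444)
I(p) = -2 (I(p) = -3 + p/p = -3 + 1 = -2)
B(L, r) = -58/9 (B(L, r) = -76/9 - 1*(-2) = -76/9 + 2 = -58/9)
-978/B(-64, 22 - 12) - 1833/4988 = -978/(-58/9) - 1833/4988 = -978*(-9/58) - 1833*1/4988 = 4401/29 - 1833/4988 = 755139/4988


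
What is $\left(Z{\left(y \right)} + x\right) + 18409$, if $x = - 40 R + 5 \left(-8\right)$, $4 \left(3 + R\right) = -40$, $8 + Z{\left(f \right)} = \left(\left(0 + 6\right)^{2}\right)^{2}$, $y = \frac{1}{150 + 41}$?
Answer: $20177$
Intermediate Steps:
$y = \frac{1}{191} \approx 0.0052356$
$Z{\left(f \right)} = 1288$ ($Z{\left(f \right)} = -8 + \left(\left(0 + 6\right)^{2}\right)^{2} = -8 + \left(6^{2}\right)^{2} = -8 + 36^{2} = -8 + 1296 = 1288$)
$R = -13$ ($R = -3 + \frac{1}{4} \left(-40\right) = -3 - 10 = -13$)
$x = 480$ ($x = \left(-40\right) \left(-13\right) + 5 \left(-8\right) = 520 - 40 = 480$)
$\left(Z{\left(y \right)} + x\right) + 18409 = \left(1288 + 480\right) + 18409 = 1768 + 18409 = 20177$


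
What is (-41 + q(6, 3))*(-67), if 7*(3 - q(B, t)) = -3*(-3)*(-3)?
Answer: 16013/7 ≈ 2287.6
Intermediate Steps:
q(B, t) = 48/7 (q(B, t) = 3 - (-3*(-3))*(-3)/7 = 3 - 9*(-3)/7 = 3 - ⅐*(-27) = 3 + 27/7 = 48/7)
(-41 + q(6, 3))*(-67) = (-41 + 48/7)*(-67) = -239/7*(-67) = 16013/7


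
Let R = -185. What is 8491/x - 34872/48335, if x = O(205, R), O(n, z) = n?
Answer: 16130549/396347 ≈ 40.698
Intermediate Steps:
x = 205
8491/x - 34872/48335 = 8491/205 - 34872/48335 = 16130549/396347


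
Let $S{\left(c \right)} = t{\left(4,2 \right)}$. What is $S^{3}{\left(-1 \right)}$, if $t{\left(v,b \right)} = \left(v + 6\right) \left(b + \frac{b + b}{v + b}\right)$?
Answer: $\frac{512000}{27} \approx 18963.0$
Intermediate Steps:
$t{\left(v,b \right)} = \left(6 + v\right) \left(b + \frac{2 b}{b + v}\right)$
$S{\left(c \right)} = \frac{80}{3}$ ($S{\left(c \right)} = \frac{2 \left(12 + 4^{2} + 6 \cdot 2 + 8 \cdot 4 + 2 \cdot 4\right)}{2 + 4} = \frac{2 \left(12 + 16 + 12 + 32 + 8\right)}{6} = 2 \cdot \frac{1}{6} \cdot 80 = \frac{80}{3}$)
$S^{3}{\left(-1 \right)} = \left(\frac{80}{3}\right)^{3} = \frac{512000}{27}$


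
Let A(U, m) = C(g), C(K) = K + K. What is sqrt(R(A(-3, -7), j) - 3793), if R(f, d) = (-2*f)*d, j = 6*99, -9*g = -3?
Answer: I*sqrt(4585) ≈ 67.713*I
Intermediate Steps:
g = 1/3 (g = -1/9*(-3) = 1/3 ≈ 0.33333)
C(K) = 2*K
A(U, m) = 2/3 (A(U, m) = 2*(1/3) = 2/3)
j = 594
R(f, d) = -2*d*f
sqrt(R(A(-3, -7), j) - 3793) = sqrt(-2*594*2/3 - 3793) = sqrt(-792 - 3793) = sqrt(-4585) = I*sqrt(4585)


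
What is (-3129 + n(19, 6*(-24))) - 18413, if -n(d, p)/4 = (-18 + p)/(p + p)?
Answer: -86177/4 ≈ -21544.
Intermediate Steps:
n(d, p) = -2*(-18 + p)/p (n(d, p) = -4*(-18 + p)/(p + p) = -4*(-18 + p)/(2*p) = -4*(-18 + p)*1/(2*p) = -2*(-18 + p)/p)
(-3129 + n(19, 6*(-24))) - 18413 = (-3129 + (-2 + 36/((6*(-24))))) - 18413 = (-3129 + (-2 + 36/(-144))) - 18413 = (-3129 + (-2 + 36*(-1/144))) - 18413 = (-3129 + (-2 - 1/4)) - 18413 = (-3129 - 9/4) - 18413 = -12525/4 - 18413 = -86177/4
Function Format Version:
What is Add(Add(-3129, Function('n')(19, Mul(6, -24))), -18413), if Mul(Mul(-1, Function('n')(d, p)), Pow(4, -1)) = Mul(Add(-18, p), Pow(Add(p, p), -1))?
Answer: Rational(-86177, 4) ≈ -21544.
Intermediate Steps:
Function('n')(d, p) = Mul(-2, Pow(p, -1), Add(-18, p)) (Function('n')(d, p) = Mul(-4, Mul(Add(-18, p), Pow(Add(p, p), -1))) = Mul(-4, Mul(Add(-18, p), Pow(Mul(2, p), -1))) = Mul(-4, Mul(Add(-18, p), Mul(Rational(1, 2), Pow(p, -1)))) = Mul(-4, Mul(Rational(1, 2), Pow(p, -1), Add(-18, p))) = Mul(-2, Pow(p, -1), Add(-18, p)))
Add(Add(-3129, Function('n')(19, Mul(6, -24))), -18413) = Add(Add(-3129, Add(-2, Mul(36, Pow(Mul(6, -24), -1)))), -18413) = Add(Add(-3129, Add(-2, Mul(36, Pow(-144, -1)))), -18413) = Add(Add(-3129, Add(-2, Mul(36, Rational(-1, 144)))), -18413) = Add(Add(-3129, Add(-2, Rational(-1, 4))), -18413) = Add(Add(-3129, Rational(-9, 4)), -18413) = Add(Rational(-12525, 4), -18413) = Rational(-86177, 4)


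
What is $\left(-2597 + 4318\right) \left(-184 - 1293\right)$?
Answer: $-2541917$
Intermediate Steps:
$\left(-2597 + 4318\right) \left(-184 - 1293\right) = 1721 \left(-1477\right) = -2541917$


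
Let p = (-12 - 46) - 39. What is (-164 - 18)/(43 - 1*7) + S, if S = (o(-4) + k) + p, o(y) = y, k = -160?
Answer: -4789/18 ≈ -266.06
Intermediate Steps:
p = -97 (p = -58 - 39 = -97)
S = -261 (S = (-4 - 160) - 97 = -164 - 97 = -261)
(-164 - 18)/(43 - 1*7) + S = (-164 - 18)/(43 - 1*7) - 261 = -182/(43 - 7) - 261 = -182/36 - 261 = -182*1/36 - 261 = -91/18 - 261 = -4789/18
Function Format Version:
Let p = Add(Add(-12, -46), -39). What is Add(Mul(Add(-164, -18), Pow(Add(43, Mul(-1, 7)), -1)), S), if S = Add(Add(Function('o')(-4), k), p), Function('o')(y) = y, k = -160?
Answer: Rational(-4789, 18) ≈ -266.06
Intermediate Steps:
p = -97 (p = Add(-58, -39) = -97)
S = -261 (S = Add(Add(-4, -160), -97) = Add(-164, -97) = -261)
Add(Mul(Add(-164, -18), Pow(Add(43, Mul(-1, 7)), -1)), S) = Add(Mul(Add(-164, -18), Pow(Add(43, Mul(-1, 7)), -1)), -261) = Add(Mul(-182, Pow(Add(43, -7), -1)), -261) = Add(Mul(-182, Pow(36, -1)), -261) = Add(Mul(-182, Rational(1, 36)), -261) = Add(Rational(-91, 18), -261) = Rational(-4789, 18)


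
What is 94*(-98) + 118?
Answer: -9094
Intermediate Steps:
94*(-98) + 118 = -9212 + 118 = -9094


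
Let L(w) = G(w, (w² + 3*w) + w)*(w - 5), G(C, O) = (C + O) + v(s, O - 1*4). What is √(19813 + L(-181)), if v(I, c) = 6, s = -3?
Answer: I*√5906519 ≈ 2430.3*I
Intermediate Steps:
G(C, O) = 6 + C + O (G(C, O) = (C + O) + 6 = 6 + C + O)
L(w) = (-5 + w)*(6 + w² + 5*w) (L(w) = (6 + w + ((w² + 3*w) + w))*(w - 5) = (6 + w + (w² + 4*w))*(-5 + w) = (6 + w² + 5*w)*(-5 + w) = (-5 + w)*(6 + w² + 5*w))
√(19813 + L(-181)) = √(19813 + (-30 + (-181)³ - 19*(-181))) = √(19813 + (-30 - 5929741 + 3439)) = √(19813 - 5926332) = √(-5906519) = I*√5906519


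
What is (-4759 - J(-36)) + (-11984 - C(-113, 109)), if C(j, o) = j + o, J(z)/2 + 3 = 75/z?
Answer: -100373/6 ≈ -16729.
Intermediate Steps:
J(z) = -6 + 150/z (J(z) = -6 + 2*(75/z) = -6 + 150/z)
(-4759 - J(-36)) + (-11984 - C(-113, 109)) = (-4759 - (-6 + 150/(-36))) + (-11984 - (-113 + 109)) = (-4759 - (-6 + 150*(-1/36))) + (-11984 - 1*(-4)) = (-4759 - (-6 - 25/6)) + (-11984 + 4) = (-4759 - 1*(-61/6)) - 11980 = (-4759 + 61/6) - 11980 = -28493/6 - 11980 = -100373/6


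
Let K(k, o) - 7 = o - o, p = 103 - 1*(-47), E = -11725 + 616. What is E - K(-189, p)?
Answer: -11116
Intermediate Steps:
E = -11109
p = 150 (p = 103 + 47 = 150)
K(k, o) = 7 (K(k, o) = 7 + (o - o) = 7 + 0 = 7)
E - K(-189, p) = -11109 - 1*7 = -11109 - 7 = -11116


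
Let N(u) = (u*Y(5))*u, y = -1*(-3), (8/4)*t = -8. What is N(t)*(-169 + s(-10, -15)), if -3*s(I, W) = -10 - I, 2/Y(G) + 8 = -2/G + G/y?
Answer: 81120/101 ≈ 803.17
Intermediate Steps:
t = -4 (t = (1/2)*(-8) = -4)
y = 3
Y(G) = 2/(-8 - 2/G + G/3) (Y(G) = 2/(-8 + (-2/G + G/3)) = 2/(-8 - 2/G + G/3))
s(I, W) = 10/3 + I/3 (s(I, W) = -(-10 - I)/3 = 10/3 + I/3)
N(u) = -30*u**2/101 (N(u) = (u*(6*5/(-6 + 5**2 - 24*5)))*u = (u*(6*5/(-6 + 25 - 120)))*u = (u*(6*5/(-101)))*u = (u*(6*5*(-1/101)))*u = (u*(-30/101))*u = (-30*u/101)*u = -30*u**2/101)
N(t)*(-169 + s(-10, -15)) = (-30/101*(-4)**2)*(-169 + (10/3 + (1/3)*(-10))) = (-30/101*16)*(-169 + (10/3 - 10/3)) = -480*(-169 + 0)/101 = -480/101*(-169) = 81120/101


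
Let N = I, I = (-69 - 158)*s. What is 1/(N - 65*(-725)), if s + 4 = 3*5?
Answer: 1/44628 ≈ 2.2407e-5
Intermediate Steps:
s = 11 (s = -4 + 3*5 = -4 + 15 = 11)
I = -2497 (I = (-69 - 158)*11 = -227*11 = -2497)
N = -2497
1/(N - 65*(-725)) = 1/(-2497 - 65*(-725)) = 1/(-2497 + 47125) = 1/44628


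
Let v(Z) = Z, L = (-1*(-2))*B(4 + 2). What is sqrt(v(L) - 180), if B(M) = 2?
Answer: 4*I*sqrt(11) ≈ 13.266*I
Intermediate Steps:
L = 4 (L = -1*(-2)*2 = 2*2 = 4)
sqrt(v(L) - 180) = sqrt(4 - 180) = sqrt(-176) = 4*I*sqrt(11)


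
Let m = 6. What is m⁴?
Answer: 1296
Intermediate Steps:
m⁴ = 6⁴ = 1296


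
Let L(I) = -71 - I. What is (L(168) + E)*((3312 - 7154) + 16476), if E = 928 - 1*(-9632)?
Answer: 130395514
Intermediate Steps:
E = 10560 (E = 928 + 9632 = 10560)
(L(168) + E)*((3312 - 7154) + 16476) = ((-71 - 1*168) + 10560)*((3312 - 7154) + 16476) = ((-71 - 168) + 10560)*(-3842 + 16476) = (-239 + 10560)*12634 = 10321*12634 = 130395514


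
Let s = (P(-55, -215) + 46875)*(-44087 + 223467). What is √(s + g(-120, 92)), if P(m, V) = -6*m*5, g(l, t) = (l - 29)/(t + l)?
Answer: √1706065243043/14 ≈ 93298.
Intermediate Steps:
g(l, t) = (-29 + l)/(l + t)
P(m, V) = -30*m
s = 8704414500 (s = (-30*(-55) + 46875)*(-44087 + 223467) = (1650 + 46875)*179380 = 48525*179380 = 8704414500)
√(s + g(-120, 92)) = √(8704414500 + (-29 - 120)/(-120 + 92)) = √(8704414500 - 149/(-28)) = √(8704414500 - 1/28*(-149)) = √(8704414500 + 149/28) = √(243723606149/28) = √1706065243043/14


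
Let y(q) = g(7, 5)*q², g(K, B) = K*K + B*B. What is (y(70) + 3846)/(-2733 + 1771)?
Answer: -183223/481 ≈ -380.92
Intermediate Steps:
g(K, B) = B² + K² (g(K, B) = K² + B² = B² + K²)
y(q) = 74*q² (y(q) = (5² + 7²)*q² = (25 + 49)*q² = 74*q²)
(y(70) + 3846)/(-2733 + 1771) = (74*70² + 3846)/(-2733 + 1771) = (74*4900 + 3846)/(-962) = (362600 + 3846)*(-1/962) = 366446*(-1/962) = -183223/481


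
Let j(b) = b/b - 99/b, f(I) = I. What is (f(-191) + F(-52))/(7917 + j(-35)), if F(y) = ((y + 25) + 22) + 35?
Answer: -5635/277229 ≈ -0.020326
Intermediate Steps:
F(y) = 82 + y (F(y) = ((25 + y) + 22) + 35 = (47 + y) + 35 = 82 + y)
j(b) = 1 - 99/b
(f(-191) + F(-52))/(7917 + j(-35)) = (-191 + (82 - 52))/(7917 + (-99 - 35)/(-35)) = (-191 + 30)/(7917 - 1/35*(-134)) = -161/(7917 + 134/35) = -161/277229/35 = -161*35/277229 = -5635/277229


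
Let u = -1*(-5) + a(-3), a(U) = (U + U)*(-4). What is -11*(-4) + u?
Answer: 73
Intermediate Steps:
a(U) = -8*U (a(U) = (2*U)*(-4) = -8*U)
u = 29 (u = -1*(-5) - 8*(-3) = 5 + 24 = 29)
-11*(-4) + u = -11*(-4) + 29 = 44 + 29 = 73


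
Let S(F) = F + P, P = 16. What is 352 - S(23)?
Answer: 313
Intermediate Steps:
S(F) = 16 + F (S(F) = F + 16 = 16 + F)
352 - S(23) = 352 - (16 + 23) = 352 - 1*39 = 352 - 39 = 313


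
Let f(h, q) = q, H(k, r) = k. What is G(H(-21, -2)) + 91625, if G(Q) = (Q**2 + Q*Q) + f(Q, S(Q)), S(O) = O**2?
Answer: 92948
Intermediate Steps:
G(Q) = 3*Q**2 (G(Q) = (Q**2 + Q*Q) + Q**2 = (Q**2 + Q**2) + Q**2 = 2*Q**2 + Q**2 = 3*Q**2)
G(H(-21, -2)) + 91625 = 3*(-21)**2 + 91625 = 3*441 + 91625 = 1323 + 91625 = 92948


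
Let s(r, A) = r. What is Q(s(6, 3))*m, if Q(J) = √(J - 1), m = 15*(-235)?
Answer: -3525*√5 ≈ -7882.1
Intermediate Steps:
m = -3525
Q(J) = √(-1 + J)
Q(s(6, 3))*m = √(-1 + 6)*(-3525) = √5*(-3525) = -3525*√5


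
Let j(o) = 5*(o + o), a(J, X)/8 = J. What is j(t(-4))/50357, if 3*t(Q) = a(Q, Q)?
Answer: -320/151071 ≈ -0.0021182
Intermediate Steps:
a(J, X) = 8*J
t(Q) = 8*Q/3 (t(Q) = (8*Q)/3 = 8*Q/3)
j(o) = 10*o (j(o) = 5*(2*o) = 10*o)
j(t(-4))/50357 = (10*((8/3)*(-4)))/50357 = (10*(-32/3))*(1/50357) = -320/3*1/50357 = -320/151071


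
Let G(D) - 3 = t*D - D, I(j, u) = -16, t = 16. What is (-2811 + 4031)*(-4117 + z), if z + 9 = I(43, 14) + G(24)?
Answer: -4610380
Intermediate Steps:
G(D) = 3 + 15*D (G(D) = 3 + (16*D - D) = 3 + 15*D)
z = 338 (z = -9 + (-16 + (3 + 15*24)) = -9 + (-16 + (3 + 360)) = -9 + (-16 + 363) = -9 + 347 = 338)
(-2811 + 4031)*(-4117 + z) = (-2811 + 4031)*(-4117 + 338) = 1220*(-3779) = -4610380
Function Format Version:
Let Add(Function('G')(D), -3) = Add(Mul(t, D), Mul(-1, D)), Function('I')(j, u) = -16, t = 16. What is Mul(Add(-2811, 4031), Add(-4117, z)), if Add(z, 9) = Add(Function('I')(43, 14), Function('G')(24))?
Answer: -4610380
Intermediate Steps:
Function('G')(D) = Add(3, Mul(15, D)) (Function('G')(D) = Add(3, Add(Mul(16, D), Mul(-1, D))) = Add(3, Mul(15, D)))
z = 338 (z = Add(-9, Add(-16, Add(3, Mul(15, 24)))) = Add(-9, Add(-16, Add(3, 360))) = Add(-9, Add(-16, 363)) = Add(-9, 347) = 338)
Mul(Add(-2811, 4031), Add(-4117, z)) = Mul(Add(-2811, 4031), Add(-4117, 338)) = Mul(1220, -3779) = -4610380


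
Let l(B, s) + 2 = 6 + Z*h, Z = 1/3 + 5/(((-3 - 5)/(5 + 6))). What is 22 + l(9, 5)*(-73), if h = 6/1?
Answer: 10381/4 ≈ 2595.3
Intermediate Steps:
Z = -157/24 (Z = 1*(1/3) + 5/((-8/11)) = 1/3 + 5/((-8*1/11)) = 1/3 + 5/(-8/11) = 1/3 + 5*(-11/8) = 1/3 - 55/8 = -157/24 ≈ -6.5417)
h = 6 (h = 6*1 = 6)
l(B, s) = -141/4 (l(B, s) = -2 + (6 - 157/24*6) = -2 + (6 - 157/4) = -2 - 133/4 = -141/4)
22 + l(9, 5)*(-73) = 22 - 141/4*(-73) = 22 + 10293/4 = 10381/4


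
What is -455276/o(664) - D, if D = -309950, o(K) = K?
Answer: 51337881/166 ≈ 3.0926e+5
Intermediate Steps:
-455276/o(664) - D = -455276/664 - 1*(-309950) = -455276*1/664 + 309950 = -113819/166 + 309950 = 51337881/166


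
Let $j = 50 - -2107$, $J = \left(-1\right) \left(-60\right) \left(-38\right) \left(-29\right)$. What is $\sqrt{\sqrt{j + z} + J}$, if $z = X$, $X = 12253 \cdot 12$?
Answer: $\sqrt{66120 + 33 \sqrt{137}} \approx 257.89$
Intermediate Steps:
$J = 66120$ ($J = 60 \left(-38\right) \left(-29\right) = \left(-2280\right) \left(-29\right) = 66120$)
$X = 147036$
$j = 2157$ ($j = 50 + 2107 = 2157$)
$z = 147036$
$\sqrt{\sqrt{j + z} + J} = \sqrt{\sqrt{2157 + 147036} + 66120} = \sqrt{\sqrt{149193} + 66120} = \sqrt{33 \sqrt{137} + 66120} = \sqrt{66120 + 33 \sqrt{137}}$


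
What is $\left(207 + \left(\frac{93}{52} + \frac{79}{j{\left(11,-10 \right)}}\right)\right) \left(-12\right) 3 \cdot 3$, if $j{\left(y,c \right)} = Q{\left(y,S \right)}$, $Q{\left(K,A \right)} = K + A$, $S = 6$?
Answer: $- \frac{5094279}{221} \approx -23051.0$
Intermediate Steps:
$Q{\left(K,A \right)} = A + K$
$j{\left(y,c \right)} = 6 + y$
$\left(207 + \left(\frac{93}{52} + \frac{79}{j{\left(11,-10 \right)}}\right)\right) \left(-12\right) 3 \cdot 3 = \left(207 + \left(\frac{93}{52} + \frac{79}{6 + 11}\right)\right) \left(-12\right) 3 \cdot 3 = \left(207 + \left(93 \cdot \frac{1}{52} + \frac{79}{17}\right)\right) \left(\left(-36\right) 3\right) = \left(207 + \left(\frac{93}{52} + 79 \cdot \frac{1}{17}\right)\right) \left(-108\right) = \left(207 + \left(\frac{93}{52} + \frac{79}{17}\right)\right) \left(-108\right) = \left(207 + \frac{5689}{884}\right) \left(-108\right) = \frac{188677}{884} \left(-108\right) = - \frac{5094279}{221}$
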